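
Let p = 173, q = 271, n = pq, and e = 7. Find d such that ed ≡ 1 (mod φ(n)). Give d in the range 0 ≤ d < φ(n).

φ(n) = (p−1)(q−1) = 172·270 = 46440.
Need d with 7·d ≡ 1 (mod 46440). Apply the extended Euclidean algorithm:
46440 = 6634·7 + 2
7 = 3·2 + 1
2 = 2·1 + 0
Back-substitute:
1 = 7 − 3·2
1 = −3·46440 + 19903·7
So 7·19903 ≡ 1 (mod 46440), hence d = 19903.

19903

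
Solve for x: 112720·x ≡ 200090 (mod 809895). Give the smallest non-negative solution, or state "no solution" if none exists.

First find gcd(112720, 809895):
809895 = 7×112720 + 20855
112720 = 5×20855 + 8445
20855 = 2×8445 + 3965
8445 = 2×3965 + 515
3965 = 7×515 + 360
515 = 1×360 + 155
360 = 2×155 + 50
155 = 3×50 + 5
50 = 10×5 + 0
gcd = 5 and 5 | 200090, so solutions exist. Divide through by 5: 22544x ≡ 40018 (mod 161979).
Now find 22544⁻¹ mod 161979:
161979 = 7*22544 + 4171
22544 = 5*4171 + 1689
4171 = 2*1689 + 793
1689 = 2*793 + 103
793 = 7*103 + 72
103 = 1*72 + 31
72 = 2*31 + 10
31 = 3*10 + 1
10 = 10*1 + 0
Back-substitute:
1 = 31 − 3·10
1 = −3·72 + 7·31
1 = 7·103 − 10·72
1 = −10·793 + 77·103
1 = 77·1689 − 164·793
1 = −164·4171 + 405·1689
1 = 405·22544 − 2189·4171
1 = −2189·161979 + 15728·22544
So 22544⁻¹ ≡ 15728 (mod 161979).
Then x ≡ 15728·40018 ≡ 114689 (mod 161979); the smallest non-negative solution is x = 114689.

114689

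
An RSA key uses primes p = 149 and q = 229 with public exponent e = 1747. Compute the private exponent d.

φ(n) = (p−1)(q−1) = 148·228 = 33744.
Need d with 1747·d ≡ 1 (mod 33744). Apply the extended Euclidean algorithm:
33744 = 19×1747 + 551
1747 = 3×551 + 94
551 = 5×94 + 81
94 = 1×81 + 13
81 = 6×13 + 3
13 = 4×3 + 1
3 = 3×1 + 0
Back-substitute:
1 = 13 − 4·3
1 = −4·81 + 25·13
1 = 25·94 − 29·81
1 = −29·551 + 170·94
1 = 170·1747 − 539·551
1 = −539·33744 + 10411·1747
So 1747·10411 ≡ 1 (mod 33744), hence d = 10411.

10411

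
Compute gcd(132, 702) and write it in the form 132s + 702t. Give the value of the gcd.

Repeated division:
702 = 5·132 + 42
132 = 3·42 + 6
42 = 7·6 + 0
gcd(132, 702) = 6.
Express as a combination:
6 = 132 − 3·42
6 = −3·702 + 16·132
So 6 = (-3)·702 + (16)·132.

6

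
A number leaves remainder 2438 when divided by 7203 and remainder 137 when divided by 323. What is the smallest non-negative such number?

Write x = 2438 + 7203·k. Then 7203·k ≡ 137 − 2438 ≡ 283 (mod 323).
Need 7203⁻¹ mod 323. Extended Euclid on (323, 97):
323 = 3·97 + 32
97 = 3·32 + 1
32 = 32·1 + 0
Back-substitute:
1 = 97 − 3·32
1 = −3·323 + 10·97
7203⁻¹ ≡ 10 (mod 323), so k ≡ 10·283 ≡ 246 (mod 323).
x = 2438 + 7203·246 = 1774376.

1774376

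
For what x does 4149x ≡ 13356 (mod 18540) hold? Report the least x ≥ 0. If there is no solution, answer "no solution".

1384

First find gcd(4149, 18540):
18540 = 4×4149 + 1944
4149 = 2×1944 + 261
1944 = 7×261 + 117
261 = 2×117 + 27
117 = 4×27 + 9
27 = 3×9 + 0
gcd = 9 and 9 | 13356, so solutions exist. Divide through by 9: 461x ≡ 1484 (mod 2060).
Now find 461⁻¹ mod 2060:
2060 = 4*461 + 216
461 = 2*216 + 29
216 = 7*29 + 13
29 = 2*13 + 3
13 = 4*3 + 1
3 = 3*1 + 0
Back-substitute:
1 = 13 − 4·3
1 = −4·29 + 9·13
1 = 9·216 − 67·29
1 = −67·461 + 143·216
1 = 143·2060 − 639·461
So 461·(-639) ≡ 1 (mod 2060), i.e. 461⁻¹ ≡ 1421.
Then x ≡ 1421·1484 ≡ 1384 (mod 2060); the smallest non-negative solution is x = 1384.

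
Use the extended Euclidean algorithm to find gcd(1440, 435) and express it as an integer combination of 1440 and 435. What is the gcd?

Euclidean algorithm:
1440 = 3·435 + 135
435 = 3·135 + 30
135 = 4·30 + 15
30 = 2·15 + 0
gcd(1440, 435) = 15.
Express as a combination:
15 = 135 − 4·30
15 = −4·435 + 13·135
15 = 13·1440 − 43·435
So 15 = (13)·1440 + (-43)·435.

15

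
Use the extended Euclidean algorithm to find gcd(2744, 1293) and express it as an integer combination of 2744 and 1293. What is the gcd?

Euclidean algorithm:
2744 = 2·1293 + 158
1293 = 8·158 + 29
158 = 5·29 + 13
29 = 2·13 + 3
13 = 4·3 + 1
3 = 3·1 + 0
gcd(2744, 1293) = 1.
Express as a combination:
1 = 13 − 4·3
1 = −4·29 + 9·13
1 = 9·158 − 49·29
1 = −49·1293 + 401·158
1 = 401·2744 − 851·1293
So 1 = (401)·2744 + (-851)·1293.

1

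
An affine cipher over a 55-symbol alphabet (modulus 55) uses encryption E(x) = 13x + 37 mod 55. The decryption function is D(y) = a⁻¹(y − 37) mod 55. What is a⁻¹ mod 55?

17

Run Euclid on (55, 13):
55 = 4×13 + 3
13 = 4×3 + 1
3 = 3×1 + 0
The gcd is 1. Working backward:
1 = 13 − 4·3
1 = −4·55 + 17·13
So 13·17 ≡ 1 (mod 55).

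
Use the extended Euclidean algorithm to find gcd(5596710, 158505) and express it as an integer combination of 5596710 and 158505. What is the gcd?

15

Repeated division:
5596710 = 35*158505 + 49035
158505 = 3*49035 + 11400
49035 = 4*11400 + 3435
11400 = 3*3435 + 1095
3435 = 3*1095 + 150
1095 = 7*150 + 45
150 = 3*45 + 15
45 = 3*15 + 0
gcd(5596710, 158505) = 15.
Back-substituting:
15 = 150 − 3·45
15 = −3·1095 + 22·150
15 = 22·3435 − 69·1095
15 = −69·11400 + 229·3435
15 = 229·49035 − 985·11400
15 = −985·158505 + 3184·49035
15 = 3184·5596710 − 112425·158505
So 15 = (3184)·5596710 + (-112425)·158505.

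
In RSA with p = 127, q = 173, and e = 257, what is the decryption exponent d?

φ(n) = (p−1)(q−1) = 126·172 = 21672.
Need d with 257·d ≡ 1 (mod 21672). Apply the extended Euclidean algorithm:
21672 = 84·257 + 84
257 = 3·84 + 5
84 = 16·5 + 4
5 = 1·4 + 1
4 = 4·1 + 0
Back-substitute:
1 = 5 − 4
1 = −84 + 17·5
1 = 17·257 − 52·84
1 = −52·21672 + 4385·257
So 257·4385 ≡ 1 (mod 21672), hence d = 4385.

4385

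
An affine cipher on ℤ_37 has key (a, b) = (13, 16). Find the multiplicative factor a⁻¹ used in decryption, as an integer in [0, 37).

20

Apply the Euclidean algorithm to 37 and 13:
37 = 2·13 + 11
13 = 1·11 + 2
11 = 5·2 + 1
2 = 2·1 + 0
The gcd is 1. Working backward:
1 = 11 − 5·2
1 = −5·13 + 6·11
1 = 6·37 − 17·13
Thus 13·(-17) ≡ 1 (mod 37); reducing, -17 mod 37 = 20.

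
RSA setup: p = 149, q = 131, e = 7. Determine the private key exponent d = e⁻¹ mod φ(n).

φ(n) = (p−1)(q−1) = 148·130 = 19240.
Need d with 7·d ≡ 1 (mod 19240). Apply the extended Euclidean algorithm:
19240 = 2748*7 + 4
7 = 1*4 + 3
4 = 1*3 + 1
3 = 3*1 + 0
Back-substitute:
1 = 4 − 3
1 = −7 + 2·4
1 = 2·19240 − 5497·7
So 7·(-5497) ≡ 1 (mod 19240), hence d ≡ -5497 ≡ 13743 (mod 19240).

13743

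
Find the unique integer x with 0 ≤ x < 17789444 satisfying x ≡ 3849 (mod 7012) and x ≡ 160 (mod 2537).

Write x = 3849 + 7012·k. Then 7012·k ≡ 160 − 3849 ≡ 1385 (mod 2537).
Need 7012⁻¹ mod 2537. Extended Euclid on (2537, 1938):
2537 = 1·1938 + 599
1938 = 3·599 + 141
599 = 4·141 + 35
141 = 4·35 + 1
35 = 35·1 + 0
Back-substitute:
1 = 141 − 4·35
1 = −4·599 + 17·141
1 = 17·1938 − 55·599
1 = −55·2537 + 72·1938
7012⁻¹ ≡ 72 (mod 2537), so k ≡ 72·1385 ≡ 777 (mod 2537).
x = 3849 + 7012·777 = 5452173.

5452173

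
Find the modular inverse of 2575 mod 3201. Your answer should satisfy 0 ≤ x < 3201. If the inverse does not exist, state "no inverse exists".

gcd(3201, 2575) by repeated division:
3201 = 1*2575 + 626
2575 = 4*626 + 71
626 = 8*71 + 58
71 = 1*58 + 13
58 = 4*13 + 6
13 = 2*6 + 1
6 = 6*1 + 0
The gcd is 1. Working backward:
1 = 13 − 2·6
1 = −2·58 + 9·13
1 = 9·71 − 11·58
1 = −11·626 + 97·71
1 = 97·2575 − 399·626
1 = −399·3201 + 496·2575
So 2575·496 ≡ 1 (mod 3201).

496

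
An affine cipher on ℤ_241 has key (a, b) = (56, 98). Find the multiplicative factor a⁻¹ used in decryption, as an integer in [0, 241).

Extended Euclidean algorithm:
241 = 4×56 + 17
56 = 3×17 + 5
17 = 3×5 + 2
5 = 2×2 + 1
2 = 2×1 + 0
Since gcd(56, 241) = 1, back-substitute to write 1 as a combination:
1 = 5 − 2·2
1 = −2·17 + 7·5
1 = 7·56 − 23·17
1 = −23·241 + 99·56
So 56·99 ≡ 1 (mod 241).

99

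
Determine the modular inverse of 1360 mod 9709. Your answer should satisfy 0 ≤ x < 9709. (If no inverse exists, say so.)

2363

Run Euclid on (9709, 1360):
9709 = 7×1360 + 189
1360 = 7×189 + 37
189 = 5×37 + 4
37 = 9×4 + 1
4 = 4×1 + 0
gcd = 1, so the inverse exists. Back-substitute:
1 = 37 − 9·4
1 = −9·189 + 46·37
1 = 46·1360 − 331·189
1 = −331·9709 + 2363·1360
So 1360·2363 ≡ 1 (mod 9709).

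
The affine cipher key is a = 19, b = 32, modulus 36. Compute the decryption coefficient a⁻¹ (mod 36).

19

Run Euclid on (36, 19):
36 = 1×19 + 17
19 = 1×17 + 2
17 = 8×2 + 1
2 = 2×1 + 0
Since gcd(19, 36) = 1, back-substitute to write 1 as a combination:
1 = 17 − 8·2
1 = −8·19 + 9·17
1 = 9·36 − 17·19
So 19·(-17) ≡ 1 (mod 36), and -17 ≡ 19 (mod 36).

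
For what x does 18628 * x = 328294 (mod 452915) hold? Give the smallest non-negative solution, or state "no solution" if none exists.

First find gcd(18628, 452915):
452915 = 24×18628 + 5843
18628 = 3×5843 + 1099
5843 = 5×1099 + 348
1099 = 3×348 + 55
348 = 6×55 + 18
55 = 3×18 + 1
18 = 18×1 + 0
gcd = 1, so a unique solution mod 452915 exists.
Back-substitute for the Bézout coefficients:
1 = 55 − 3·18
1 = −3·348 + 19·55
1 = 19·1099 − 60·348
1 = −60·5843 + 319·1099
1 = 319·18628 − 1017·5843
1 = −1017·452915 + 24727·18628
So 18628·(24727) ≡ 1 (mod 452915), giving 18628⁻¹ ≡ 24727.
x ≡ 18628⁻¹·328294 ≡ 24727·328294 ≡ 130193 (mod 452915).

130193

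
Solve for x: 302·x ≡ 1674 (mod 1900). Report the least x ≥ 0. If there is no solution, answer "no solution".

37

First find gcd(302, 1900):
1900 = 6*302 + 88
302 = 3*88 + 38
88 = 2*38 + 12
38 = 3*12 + 2
12 = 6*2 + 0
gcd = 2 and 2 | 1674, so solutions exist. Divide through by 2: 151x ≡ 837 (mod 950).
Now find 151⁻¹ mod 950:
950 = 6·151 + 44
151 = 3·44 + 19
44 = 2·19 + 6
19 = 3·6 + 1
6 = 6·1 + 0
Back-substitute:
1 = 19 − 3·6
1 = −3·44 + 7·19
1 = 7·151 − 24·44
1 = −24·950 + 151·151
So 151⁻¹ ≡ 151 (mod 950).
Then x ≡ 151·837 ≡ 37 (mod 950); the smallest non-negative solution is x = 37.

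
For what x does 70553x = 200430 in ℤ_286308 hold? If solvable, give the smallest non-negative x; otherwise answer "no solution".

First find gcd(70553, 286308):
286308 = 4·70553 + 4096
70553 = 17·4096 + 921
4096 = 4·921 + 412
921 = 2·412 + 97
412 = 4·97 + 24
97 = 4·24 + 1
24 = 24·1 + 0
gcd = 1, so a unique solution mod 286308 exists.
Back-substitute for the Bézout coefficients:
1 = 97 − 4·24
1 = −4·412 + 17·97
1 = 17·921 − 38·412
1 = −38·4096 + 169·921
1 = 169·70553 − 2911·4096
1 = −2911·286308 + 11813·70553
So 70553·(11813) ≡ 1 (mod 286308), giving 70553⁻¹ ≡ 11813.
x ≡ 70553⁻¹·200430 ≡ 11813·200430 ≡ 198738 (mod 286308).

198738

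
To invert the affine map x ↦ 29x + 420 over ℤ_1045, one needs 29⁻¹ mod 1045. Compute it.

Run Euclid on (1045, 29):
1045 = 36·29 + 1
29 = 29·1 + 0
gcd = 1, so the inverse exists. Back-substitute:
1 = 1045 − 36·29
Thus 29·(-36) ≡ 1 (mod 1045); reducing, -36 mod 1045 = 1009.

1009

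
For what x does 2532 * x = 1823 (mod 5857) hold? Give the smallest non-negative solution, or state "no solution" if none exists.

First find gcd(2532, 5857):
5857 = 2×2532 + 793
2532 = 3×793 + 153
793 = 5×153 + 28
153 = 5×28 + 13
28 = 2×13 + 2
13 = 6×2 + 1
2 = 2×1 + 0
gcd = 1, so a unique solution mod 5857 exists.
Back-substitute for the Bézout coefficients:
1 = 13 − 6·2
1 = −6·28 + 13·13
1 = 13·153 − 71·28
1 = −71·793 + 368·153
1 = 368·2532 − 1175·793
1 = −1175·5857 + 2718·2532
So 2532·(2718) ≡ 1 (mod 5857), giving 2532⁻¹ ≡ 2718.
x ≡ 2532⁻¹·1823 ≡ 2718·1823 ≡ 5749 (mod 5857).

5749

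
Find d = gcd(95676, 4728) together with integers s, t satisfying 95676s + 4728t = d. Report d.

12

Euclidean algorithm:
95676 = 20×4728 + 1116
4728 = 4×1116 + 264
1116 = 4×264 + 60
264 = 4×60 + 24
60 = 2×24 + 12
24 = 2×12 + 0
gcd(95676, 4728) = 12.
Back-substituting:
12 = 60 − 2·24
12 = −2·264 + 9·60
12 = 9·1116 − 38·264
12 = −38·4728 + 161·1116
12 = 161·95676 − 3258·4728
So 12 = (161)·95676 + (-3258)·4728.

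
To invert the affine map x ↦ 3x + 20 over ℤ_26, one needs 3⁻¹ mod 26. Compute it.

9

Apply the Euclidean algorithm to 26 and 3:
26 = 8·3 + 2
3 = 1·2 + 1
2 = 2·1 + 0
Since gcd(3, 26) = 1, back-substitute to write 1 as a combination:
1 = 3 − 2
1 = −26 + 9·3
So 3·9 ≡ 1 (mod 26).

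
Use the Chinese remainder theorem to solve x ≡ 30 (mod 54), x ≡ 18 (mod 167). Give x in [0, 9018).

Write x = 30 + 54·k. Then 54·k ≡ 18 − 30 ≡ 155 (mod 167).
Need 54⁻¹ mod 167. Extended Euclid on (167, 54):
167 = 3*54 + 5
54 = 10*5 + 4
5 = 1*4 + 1
4 = 4*1 + 0
Back-substitute:
1 = 5 − 4
1 = −54 + 11·5
1 = 11·167 − 34·54
54⁻¹ ≡ 133 (mod 167), so k ≡ 133·155 ≡ 74 (mod 167).
x = 30 + 54·74 = 4026.

4026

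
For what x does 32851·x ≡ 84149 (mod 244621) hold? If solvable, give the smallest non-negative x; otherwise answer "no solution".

First find gcd(32851, 244621):
244621 = 7·32851 + 14664
32851 = 2·14664 + 3523
14664 = 4·3523 + 572
3523 = 6·572 + 91
572 = 6·91 + 26
91 = 3·26 + 13
26 = 2·13 + 0
gcd = 13 and 13 | 84149, so solutions exist. Divide through by 13: 2527x ≡ 6473 (mod 18817).
Now find 2527⁻¹ mod 18817:
18817 = 7×2527 + 1128
2527 = 2×1128 + 271
1128 = 4×271 + 44
271 = 6×44 + 7
44 = 6×7 + 2
7 = 3×2 + 1
2 = 2×1 + 0
Back-substitute:
1 = 7 − 3·2
1 = −3·44 + 19·7
1 = 19·271 − 117·44
1 = −117·1128 + 487·271
1 = 487·2527 − 1091·1128
1 = −1091·18817 + 8124·2527
So 2527⁻¹ ≡ 8124 (mod 18817).
Then x ≡ 8124·6473 ≡ 11954 (mod 18817); the smallest non-negative solution is x = 11954.

11954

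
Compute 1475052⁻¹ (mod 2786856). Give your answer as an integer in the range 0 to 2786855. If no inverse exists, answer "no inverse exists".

Compute gcd(1475052, 2786856):
2786856 = 1*1475052 + 1311804
1475052 = 1*1311804 + 163248
1311804 = 8*163248 + 5820
163248 = 28*5820 + 288
5820 = 20*288 + 60
288 = 4*60 + 48
60 = 1*48 + 12
48 = 4*12 + 0
The gcd is 12, not 1, hence no inverse exists.

no inverse exists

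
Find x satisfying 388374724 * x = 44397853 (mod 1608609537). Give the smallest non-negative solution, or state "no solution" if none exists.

First find gcd(388374724, 1608609537):
1608609537 = 4·388374724 + 55110641
388374724 = 7·55110641 + 2600237
55110641 = 21·2600237 + 505664
2600237 = 5·505664 + 71917
505664 = 7·71917 + 2245
71917 = 32·2245 + 77
2245 = 29·77 + 12
77 = 6·12 + 5
12 = 2·5 + 2
5 = 2·2 + 1
2 = 2·1 + 0
gcd = 1, so a unique solution mod 1608609537 exists.
Back-substitute for the Bézout coefficients:
1 = 5 − 2·2
1 = −2·12 + 5·5
1 = 5·77 − 32·12
1 = −32·2245 + 933·77
1 = 933·71917 − 29888·2245
1 = −29888·505664 + 210149·71917
1 = 210149·2600237 − 1080633·505664
1 = −1080633·55110641 + 22903442·2600237
1 = 22903442·388374724 − 161404727·55110641
1 = −161404727·1608609537 + 668522350·388374724
So 388374724·(668522350) ≡ 1 (mod 1608609537), giving 388374724⁻¹ ≡ 668522350.
x ≡ 388374724⁻¹·44397853 ≡ 668522350·44397853 ≡ 569152006 (mod 1608609537).

569152006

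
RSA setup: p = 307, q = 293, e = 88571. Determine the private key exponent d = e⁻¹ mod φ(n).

35123

φ(n) = (p−1)(q−1) = 306·292 = 89352.
Need d with 88571·d ≡ 1 (mod 89352). Apply the extended Euclidean algorithm:
89352 = 1*88571 + 781
88571 = 113*781 + 318
781 = 2*318 + 145
318 = 2*145 + 28
145 = 5*28 + 5
28 = 5*5 + 3
5 = 1*3 + 2
3 = 1*2 + 1
2 = 2*1 + 0
Back-substitute:
1 = 3 − 2
1 = −5 + 2·3
1 = 2·28 − 11·5
1 = −11·145 + 57·28
1 = 57·318 − 125·145
1 = −125·781 + 307·318
1 = 307·88571 − 34816·781
1 = −34816·89352 + 35123·88571
So 88571·35123 ≡ 1 (mod 89352), hence d = 35123.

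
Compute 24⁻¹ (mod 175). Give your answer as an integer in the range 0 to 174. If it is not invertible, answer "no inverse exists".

gcd(175, 24) by repeated division:
175 = 7×24 + 7
24 = 3×7 + 3
7 = 2×3 + 1
3 = 3×1 + 0
Since gcd(24, 175) = 1, back-substitute to write 1 as a combination:
1 = 7 − 2·3
1 = −2·24 + 7·7
1 = 7·175 − 51·24
Hence 24⁻¹ ≡ -51 ≡ 124 (mod 175).

124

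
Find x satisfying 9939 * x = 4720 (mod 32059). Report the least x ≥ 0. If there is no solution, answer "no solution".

1681

First find gcd(9939, 32059):
32059 = 3*9939 + 2242
9939 = 4*2242 + 971
2242 = 2*971 + 300
971 = 3*300 + 71
300 = 4*71 + 16
71 = 4*16 + 7
16 = 2*7 + 2
7 = 3*2 + 1
2 = 2*1 + 0
gcd = 1, so a unique solution mod 32059 exists.
Back-substitute for the Bézout coefficients:
1 = 7 − 3·2
1 = −3·16 + 7·7
1 = 7·71 − 31·16
1 = −31·300 + 131·71
1 = 131·971 − 424·300
1 = −424·2242 + 979·971
1 = 979·9939 − 4340·2242
1 = −4340·32059 + 13999·9939
So 9939·(13999) ≡ 1 (mod 32059), giving 9939⁻¹ ≡ 13999.
x ≡ 9939⁻¹·4720 ≡ 13999·4720 ≡ 1681 (mod 32059).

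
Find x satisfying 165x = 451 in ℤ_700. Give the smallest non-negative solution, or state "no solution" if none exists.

no solution

gcd(165, 700):
700 = 4×165 + 40
165 = 4×40 + 5
40 = 8×5 + 0
gcd = 5, but 5 ∤ 451, so the congruence has no solution.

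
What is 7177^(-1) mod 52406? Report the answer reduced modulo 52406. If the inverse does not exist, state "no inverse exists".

Apply the Euclidean algorithm to 52406 and 7177:
52406 = 7*7177 + 2167
7177 = 3*2167 + 676
2167 = 3*676 + 139
676 = 4*139 + 120
139 = 1*120 + 19
120 = 6*19 + 6
19 = 3*6 + 1
6 = 6*1 + 0
The gcd is 1. Working backward:
1 = 19 − 3·6
1 = −3·120 + 19·19
1 = 19·139 − 22·120
1 = −22·676 + 107·139
1 = 107·2167 − 343·676
1 = −343·7177 + 1136·2167
1 = 1136·52406 − 8295·7177
So 7177·(-8295) ≡ 1 (mod 52406), and -8295 ≡ 44111 (mod 52406).

44111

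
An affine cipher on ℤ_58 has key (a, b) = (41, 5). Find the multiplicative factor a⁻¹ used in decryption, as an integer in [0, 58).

17

Run Euclid on (58, 41):
58 = 1×41 + 17
41 = 2×17 + 7
17 = 2×7 + 3
7 = 2×3 + 1
3 = 3×1 + 0
Since gcd(41, 58) = 1, back-substitute to write 1 as a combination:
1 = 7 − 2·3
1 = −2·17 + 5·7
1 = 5·41 − 12·17
1 = −12·58 + 17·41
So 41·17 ≡ 1 (mod 58).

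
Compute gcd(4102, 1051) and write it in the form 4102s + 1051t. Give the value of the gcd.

1

Apply Euclid's algorithm to 4102 and 1051:
4102 = 3·1051 + 949
1051 = 1·949 + 102
949 = 9·102 + 31
102 = 3·31 + 9
31 = 3·9 + 4
9 = 2·4 + 1
4 = 4·1 + 0
gcd(4102, 1051) = 1.
Express as a combination:
1 = 9 − 2·4
1 = −2·31 + 7·9
1 = 7·102 − 23·31
1 = −23·949 + 214·102
1 = 214·1051 − 237·949
1 = −237·4102 + 925·1051
So 1 = (-237)·4102 + (925)·1051.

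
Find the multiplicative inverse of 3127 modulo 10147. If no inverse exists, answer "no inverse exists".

Run Euclid on (10147, 3127):
10147 = 3×3127 + 766
3127 = 4×766 + 63
766 = 12×63 + 10
63 = 6×10 + 3
10 = 3×3 + 1
3 = 3×1 + 0
Since gcd(3127, 10147) = 1, back-substitute to write 1 as a combination:
1 = 10 − 3·3
1 = −3·63 + 19·10
1 = 19·766 − 231·63
1 = −231·3127 + 943·766
1 = 943·10147 − 3060·3127
Hence 3127⁻¹ ≡ -3060 ≡ 7087 (mod 10147).

7087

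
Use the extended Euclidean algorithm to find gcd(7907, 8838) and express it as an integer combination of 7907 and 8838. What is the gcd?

1

Apply Euclid's algorithm to 8838 and 7907:
8838 = 1·7907 + 931
7907 = 8·931 + 459
931 = 2·459 + 13
459 = 35·13 + 4
13 = 3·4 + 1
4 = 4·1 + 0
gcd(7907, 8838) = 1.
Express as a combination:
1 = 13 − 3·4
1 = −3·459 + 106·13
1 = 106·931 − 215·459
1 = −215·7907 + 1826·931
1 = 1826·8838 − 2041·7907
So 1 = (1826)·8838 + (-2041)·7907.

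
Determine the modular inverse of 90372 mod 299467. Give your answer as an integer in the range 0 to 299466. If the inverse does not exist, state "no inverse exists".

258367

Extended Euclidean algorithm:
299467 = 3×90372 + 28351
90372 = 3×28351 + 5319
28351 = 5×5319 + 1756
5319 = 3×1756 + 51
1756 = 34×51 + 22
51 = 2×22 + 7
22 = 3×7 + 1
7 = 7×1 + 0
Since gcd(90372, 299467) = 1, back-substitute to write 1 as a combination:
1 = 22 − 3·7
1 = −3·51 + 7·22
1 = 7·1756 − 241·51
1 = −241·5319 + 730·1756
1 = 730·28351 − 3891·5319
1 = −3891·90372 + 12403·28351
1 = 12403·299467 − 41100·90372
Thus 90372·(-41100) ≡ 1 (mod 299467); reducing, -41100 mod 299467 = 258367.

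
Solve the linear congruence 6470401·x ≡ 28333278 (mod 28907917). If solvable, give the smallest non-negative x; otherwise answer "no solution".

8334726

First find gcd(6470401, 28907917):
28907917 = 4*6470401 + 3026313
6470401 = 2*3026313 + 417775
3026313 = 7*417775 + 101888
417775 = 4*101888 + 10223
101888 = 9*10223 + 9881
10223 = 1*9881 + 342
9881 = 28*342 + 305
342 = 1*305 + 37
305 = 8*37 + 9
37 = 4*9 + 1
9 = 9*1 + 0
gcd = 1, so a unique solution mod 28907917 exists.
Back-substitute for the Bézout coefficients:
1 = 37 − 4·9
1 = −4·305 + 33·37
1 = 33·342 − 37·305
1 = −37·9881 + 1069·342
1 = 1069·10223 − 1106·9881
1 = −1106·101888 + 11023·10223
1 = 11023·417775 − 45198·101888
1 = −45198·3026313 + 327409·417775
1 = 327409·6470401 − 700016·3026313
1 = −700016·28907917 + 3127473·6470401
So 6470401·(3127473) ≡ 1 (mod 28907917), giving 6470401⁻¹ ≡ 3127473.
x ≡ 6470401⁻¹·28333278 ≡ 3127473·28333278 ≡ 8334726 (mod 28907917).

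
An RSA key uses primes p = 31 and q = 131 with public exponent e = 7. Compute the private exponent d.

3343

φ(n) = (p−1)(q−1) = 30·130 = 3900.
Need d with 7·d ≡ 1 (mod 3900). Apply the extended Euclidean algorithm:
3900 = 557·7 + 1
7 = 7·1 + 0
Back-substitute:
1 = 3900 − 557·7
So 7·(-557) ≡ 1 (mod 3900), hence d ≡ -557 ≡ 3343 (mod 3900).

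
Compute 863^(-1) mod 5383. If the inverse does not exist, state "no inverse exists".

1628

gcd(5383, 863) by repeated division:
5383 = 6×863 + 205
863 = 4×205 + 43
205 = 4×43 + 33
43 = 1×33 + 10
33 = 3×10 + 3
10 = 3×3 + 1
3 = 3×1 + 0
The gcd is 1. Working backward:
1 = 10 − 3·3
1 = −3·33 + 10·10
1 = 10·43 − 13·33
1 = −13·205 + 62·43
1 = 62·863 − 261·205
1 = −261·5383 + 1628·863
So 863·1628 ≡ 1 (mod 5383).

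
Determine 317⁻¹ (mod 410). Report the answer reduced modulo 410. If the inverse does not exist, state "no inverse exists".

Apply the Euclidean algorithm to 410 and 317:
410 = 1·317 + 93
317 = 3·93 + 38
93 = 2·38 + 17
38 = 2·17 + 4
17 = 4·4 + 1
4 = 4·1 + 0
gcd = 1, so the inverse exists. Back-substitute:
1 = 17 − 4·4
1 = −4·38 + 9·17
1 = 9·93 − 22·38
1 = −22·317 + 75·93
1 = 75·410 − 97·317
Thus 317·(-97) ≡ 1 (mod 410); reducing, -97 mod 410 = 313.

313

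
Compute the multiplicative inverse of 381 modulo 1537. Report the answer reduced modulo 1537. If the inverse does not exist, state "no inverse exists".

1182

Extended Euclidean algorithm:
1537 = 4·381 + 13
381 = 29·13 + 4
13 = 3·4 + 1
4 = 4·1 + 0
Since gcd(381, 1537) = 1, back-substitute to write 1 as a combination:
1 = 13 − 3·4
1 = −3·381 + 88·13
1 = 88·1537 − 355·381
Hence 381⁻¹ ≡ -355 ≡ 1182 (mod 1537).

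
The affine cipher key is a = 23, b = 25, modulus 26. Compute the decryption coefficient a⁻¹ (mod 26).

17

Apply the Euclidean algorithm to 26 and 23:
26 = 1*23 + 3
23 = 7*3 + 2
3 = 1*2 + 1
2 = 2*1 + 0
The gcd is 1. Working backward:
1 = 3 − 2
1 = −23 + 8·3
1 = 8·26 − 9·23
Thus 23·(-9) ≡ 1 (mod 26); reducing, -9 mod 26 = 17.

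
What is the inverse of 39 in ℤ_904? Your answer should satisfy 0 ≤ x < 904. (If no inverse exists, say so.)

255

Run Euclid on (904, 39):
904 = 23*39 + 7
39 = 5*7 + 4
7 = 1*4 + 3
4 = 1*3 + 1
3 = 3*1 + 0
The gcd is 1. Working backward:
1 = 4 − 3
1 = −7 + 2·4
1 = 2·39 − 11·7
1 = −11·904 + 255·39
So 39·255 ≡ 1 (mod 904).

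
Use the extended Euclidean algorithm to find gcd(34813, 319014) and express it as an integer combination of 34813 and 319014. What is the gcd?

1

Apply Euclid's algorithm to 319014 and 34813:
319014 = 9*34813 + 5697
34813 = 6*5697 + 631
5697 = 9*631 + 18
631 = 35*18 + 1
18 = 18*1 + 0
gcd(34813, 319014) = 1.
Back-substituting:
1 = 631 − 35·18
1 = −35·5697 + 316·631
1 = 316·34813 − 1931·5697
1 = −1931·319014 + 17695·34813
So 1 = (-1931)·319014 + (17695)·34813.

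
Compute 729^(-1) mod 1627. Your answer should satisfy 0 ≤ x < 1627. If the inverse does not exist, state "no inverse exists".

1136

Run Euclid on (1627, 729):
1627 = 2·729 + 169
729 = 4·169 + 53
169 = 3·53 + 10
53 = 5·10 + 3
10 = 3·3 + 1
3 = 3·1 + 0
The gcd is 1. Working backward:
1 = 10 − 3·3
1 = −3·53 + 16·10
1 = 16·169 − 51·53
1 = −51·729 + 220·169
1 = 220·1627 − 491·729
Hence 729⁻¹ ≡ -491 ≡ 1136 (mod 1627).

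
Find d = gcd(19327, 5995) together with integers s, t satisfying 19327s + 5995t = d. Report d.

11

Apply Euclid's algorithm to 19327 and 5995:
19327 = 3×5995 + 1342
5995 = 4×1342 + 627
1342 = 2×627 + 88
627 = 7×88 + 11
88 = 8×11 + 0
gcd(19327, 5995) = 11.
Working backward:
11 = 627 − 7·88
11 = −7·1342 + 15·627
11 = 15·5995 − 67·1342
11 = −67·19327 + 216·5995
So 11 = (-67)·19327 + (216)·5995.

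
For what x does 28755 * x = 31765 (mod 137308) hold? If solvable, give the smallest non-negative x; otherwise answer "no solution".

First find gcd(28755, 137308):
137308 = 4×28755 + 22288
28755 = 1×22288 + 6467
22288 = 3×6467 + 2887
6467 = 2×2887 + 693
2887 = 4×693 + 115
693 = 6×115 + 3
115 = 38×3 + 1
3 = 3×1 + 0
gcd = 1, so a unique solution mod 137308 exists.
Back-substitute for the Bézout coefficients:
1 = 115 − 38·3
1 = −38·693 + 229·115
1 = 229·2887 − 954·693
1 = −954·6467 + 2137·2887
1 = 2137·22288 − 7365·6467
1 = −7365·28755 + 9502·22288
1 = 9502·137308 − 45373·28755
So 28755·(-45373) ≡ 1 (mod 137308), giving 28755⁻¹ ≡ 91935.
x ≡ 28755⁻¹·31765 ≡ 91935·31765 ≡ 48731 (mod 137308).

48731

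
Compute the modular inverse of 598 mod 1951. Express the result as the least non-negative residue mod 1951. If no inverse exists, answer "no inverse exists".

gcd(1951, 598) by repeated division:
1951 = 3×598 + 157
598 = 3×157 + 127
157 = 1×127 + 30
127 = 4×30 + 7
30 = 4×7 + 2
7 = 3×2 + 1
2 = 2×1 + 0
The gcd is 1. Working backward:
1 = 7 − 3·2
1 = −3·30 + 13·7
1 = 13·127 − 55·30
1 = −55·157 + 68·127
1 = 68·598 − 259·157
1 = −259·1951 + 845·598
So 598·845 ≡ 1 (mod 1951).

845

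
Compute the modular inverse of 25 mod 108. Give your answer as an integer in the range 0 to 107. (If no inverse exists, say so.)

13

Run Euclid on (108, 25):
108 = 4*25 + 8
25 = 3*8 + 1
8 = 8*1 + 0
Since gcd(25, 108) = 1, back-substitute to write 1 as a combination:
1 = 25 − 3·8
1 = −3·108 + 13·25
So 25·13 ≡ 1 (mod 108).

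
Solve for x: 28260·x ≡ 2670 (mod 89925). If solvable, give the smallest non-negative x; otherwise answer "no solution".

1152

First find gcd(28260, 89925):
89925 = 3×28260 + 5145
28260 = 5×5145 + 2535
5145 = 2×2535 + 75
2535 = 33×75 + 60
75 = 1×60 + 15
60 = 4×15 + 0
gcd = 15 and 15 | 2670, so solutions exist. Divide through by 15: 1884x ≡ 178 (mod 5995).
Now find 1884⁻¹ mod 5995:
5995 = 3·1884 + 343
1884 = 5·343 + 169
343 = 2·169 + 5
169 = 33·5 + 4
5 = 1·4 + 1
4 = 4·1 + 0
Back-substitute:
1 = 5 − 4
1 = −169 + 34·5
1 = 34·343 − 69·169
1 = −69·1884 + 379·343
1 = 379·5995 − 1206·1884
So 1884·(-1206) ≡ 1 (mod 5995), i.e. 1884⁻¹ ≡ 4789.
Then x ≡ 4789·178 ≡ 1152 (mod 5995); the smallest non-negative solution is x = 1152.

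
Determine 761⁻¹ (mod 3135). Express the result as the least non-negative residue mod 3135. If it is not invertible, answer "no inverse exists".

Apply the Euclidean algorithm to 3135 and 761:
3135 = 4×761 + 91
761 = 8×91 + 33
91 = 2×33 + 25
33 = 1×25 + 8
25 = 3×8 + 1
8 = 8×1 + 0
Since gcd(761, 3135) = 1, back-substitute to write 1 as a combination:
1 = 25 − 3·8
1 = −3·33 + 4·25
1 = 4·91 − 11·33
1 = −11·761 + 92·91
1 = 92·3135 − 379·761
So 761·(-379) ≡ 1 (mod 3135), and -379 ≡ 2756 (mod 3135).

2756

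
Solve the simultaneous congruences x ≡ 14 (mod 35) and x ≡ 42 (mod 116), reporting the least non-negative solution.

Write x = 14 + 35·k. Then 35·k ≡ 42 − 14 ≡ 28 (mod 116).
Need 35⁻¹ mod 116. Extended Euclid on (116, 35):
116 = 3·35 + 11
35 = 3·11 + 2
11 = 5·2 + 1
2 = 2·1 + 0
Back-substitute:
1 = 11 − 5·2
1 = −5·35 + 16·11
1 = 16·116 − 53·35
35⁻¹ ≡ 63 (mod 116), so k ≡ 63·28 ≡ 24 (mod 116).
x = 14 + 35·24 = 854.

854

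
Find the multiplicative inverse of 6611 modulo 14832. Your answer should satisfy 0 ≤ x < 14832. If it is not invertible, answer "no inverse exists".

gcd(14832, 6611) by repeated division:
14832 = 2·6611 + 1610
6611 = 4·1610 + 171
1610 = 9·171 + 71
171 = 2·71 + 29
71 = 2·29 + 13
29 = 2·13 + 3
13 = 4·3 + 1
3 = 3·1 + 0
The gcd is 1. Working backward:
1 = 13 − 4·3
1 = −4·29 + 9·13
1 = 9·71 − 22·29
1 = −22·171 + 53·71
1 = 53·1610 − 499·171
1 = −499·6611 + 2049·1610
1 = 2049·14832 − 4597·6611
Thus 6611·(-4597) ≡ 1 (mod 14832); reducing, -4597 mod 14832 = 10235.

10235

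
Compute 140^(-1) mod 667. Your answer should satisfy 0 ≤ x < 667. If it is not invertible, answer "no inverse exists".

Run Euclid on (667, 140):
667 = 4*140 + 107
140 = 1*107 + 33
107 = 3*33 + 8
33 = 4*8 + 1
8 = 8*1 + 0
Since gcd(140, 667) = 1, back-substitute to write 1 as a combination:
1 = 33 − 4·8
1 = −4·107 + 13·33
1 = 13·140 − 17·107
1 = −17·667 + 81·140
So 140·81 ≡ 1 (mod 667).

81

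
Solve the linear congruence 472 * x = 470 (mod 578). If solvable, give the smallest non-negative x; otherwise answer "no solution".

61

First find gcd(472, 578):
578 = 1*472 + 106
472 = 4*106 + 48
106 = 2*48 + 10
48 = 4*10 + 8
10 = 1*8 + 2
8 = 4*2 + 0
gcd = 2 and 2 | 470, so solutions exist. Divide through by 2: 236x ≡ 235 (mod 289).
Now find 236⁻¹ mod 289:
289 = 1×236 + 53
236 = 4×53 + 24
53 = 2×24 + 5
24 = 4×5 + 4
5 = 1×4 + 1
4 = 4×1 + 0
Back-substitute:
1 = 5 − 4
1 = −24 + 5·5
1 = 5·53 − 11·24
1 = −11·236 + 49·53
1 = 49·289 − 60·236
So 236·(-60) ≡ 1 (mod 289), i.e. 236⁻¹ ≡ 229.
Then x ≡ 229·235 ≡ 61 (mod 289); the smallest non-negative solution is x = 61.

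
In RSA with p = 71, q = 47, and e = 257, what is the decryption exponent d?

213

φ(n) = (p−1)(q−1) = 70·46 = 3220.
Need d with 257·d ≡ 1 (mod 3220). Apply the extended Euclidean algorithm:
3220 = 12*257 + 136
257 = 1*136 + 121
136 = 1*121 + 15
121 = 8*15 + 1
15 = 15*1 + 0
Back-substitute:
1 = 121 − 8·15
1 = −8·136 + 9·121
1 = 9·257 − 17·136
1 = −17·3220 + 213·257
So 257·213 ≡ 1 (mod 3220), hence d = 213.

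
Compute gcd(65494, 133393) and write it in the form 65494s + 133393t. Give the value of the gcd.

Apply Euclid's algorithm to 133393 and 65494:
133393 = 2·65494 + 2405
65494 = 27·2405 + 559
2405 = 4·559 + 169
559 = 3·169 + 52
169 = 3·52 + 13
52 = 4·13 + 0
gcd(65494, 133393) = 13.
Express as a combination:
13 = 169 − 3·52
13 = −3·559 + 10·169
13 = 10·2405 − 43·559
13 = −43·65494 + 1171·2405
13 = 1171·133393 − 2385·65494
So 13 = (1171)·133393 + (-2385)·65494.

13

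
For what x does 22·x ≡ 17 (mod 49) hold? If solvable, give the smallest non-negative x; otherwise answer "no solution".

First find gcd(22, 49):
49 = 2*22 + 5
22 = 4*5 + 2
5 = 2*2 + 1
2 = 2*1 + 0
gcd = 1, so a unique solution mod 49 exists.
Back-substitute for the Bézout coefficients:
1 = 5 − 2·2
1 = −2·22 + 9·5
1 = 9·49 − 20·22
So 22·(-20) ≡ 1 (mod 49), giving 22⁻¹ ≡ 29.
x ≡ 22⁻¹·17 ≡ 29·17 ≡ 3 (mod 49).

3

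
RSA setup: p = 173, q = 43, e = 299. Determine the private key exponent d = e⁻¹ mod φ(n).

φ(n) = (p−1)(q−1) = 172·42 = 7224.
Need d with 299·d ≡ 1 (mod 7224). Apply the extended Euclidean algorithm:
7224 = 24·299 + 48
299 = 6·48 + 11
48 = 4·11 + 4
11 = 2·4 + 3
4 = 1·3 + 1
3 = 3·1 + 0
Back-substitute:
1 = 4 − 3
1 = −11 + 3·4
1 = 3·48 − 13·11
1 = −13·299 + 81·48
1 = 81·7224 − 1957·299
So 299·(-1957) ≡ 1 (mod 7224), hence d ≡ -1957 ≡ 5267 (mod 7224).

5267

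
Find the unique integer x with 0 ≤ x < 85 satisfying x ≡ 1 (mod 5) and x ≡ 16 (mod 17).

16

Write x = 1 + 5·k. Then 5·k ≡ 16 − 1 ≡ 15 (mod 17).
Need 5⁻¹ mod 17. Extended Euclid on (17, 5):
17 = 3*5 + 2
5 = 2*2 + 1
2 = 2*1 + 0
Back-substitute:
1 = 5 − 2·2
1 = −2·17 + 7·5
5⁻¹ ≡ 7 (mod 17), so k ≡ 7·15 ≡ 3 (mod 17).
x = 1 + 5·3 = 16.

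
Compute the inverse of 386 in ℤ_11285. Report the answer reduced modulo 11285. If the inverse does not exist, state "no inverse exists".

3596

Run Euclid on (11285, 386):
11285 = 29×386 + 91
386 = 4×91 + 22
91 = 4×22 + 3
22 = 7×3 + 1
3 = 3×1 + 0
Since gcd(386, 11285) = 1, back-substitute to write 1 as a combination:
1 = 22 − 7·3
1 = −7·91 + 29·22
1 = 29·386 − 123·91
1 = −123·11285 + 3596·386
So 386·3596 ≡ 1 (mod 11285).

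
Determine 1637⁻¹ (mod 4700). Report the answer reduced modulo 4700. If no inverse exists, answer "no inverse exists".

Run Euclid on (4700, 1637):
4700 = 2*1637 + 1426
1637 = 1*1426 + 211
1426 = 6*211 + 160
211 = 1*160 + 51
160 = 3*51 + 7
51 = 7*7 + 2
7 = 3*2 + 1
2 = 2*1 + 0
The gcd is 1. Working backward:
1 = 7 − 3·2
1 = −3·51 + 22·7
1 = 22·160 − 69·51
1 = −69·211 + 91·160
1 = 91·1426 − 615·211
1 = −615·1637 + 706·1426
1 = 706·4700 − 2027·1637
Thus 1637·(-2027) ≡ 1 (mod 4700); reducing, -2027 mod 4700 = 2673.

2673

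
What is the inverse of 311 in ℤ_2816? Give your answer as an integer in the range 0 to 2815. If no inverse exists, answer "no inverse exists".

Apply the Euclidean algorithm to 2816 and 311:
2816 = 9×311 + 17
311 = 18×17 + 5
17 = 3×5 + 2
5 = 2×2 + 1
2 = 2×1 + 0
Since gcd(311, 2816) = 1, back-substitute to write 1 as a combination:
1 = 5 − 2·2
1 = −2·17 + 7·5
1 = 7·311 − 128·17
1 = −128·2816 + 1159·311
So 311·1159 ≡ 1 (mod 2816).

1159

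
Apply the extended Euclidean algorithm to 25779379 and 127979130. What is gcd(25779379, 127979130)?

Apply Euclid's algorithm to 127979130 and 25779379:
127979130 = 4*25779379 + 24861614
25779379 = 1*24861614 + 917765
24861614 = 27*917765 + 81959
917765 = 11*81959 + 16216
81959 = 5*16216 + 879
16216 = 18*879 + 394
879 = 2*394 + 91
394 = 4*91 + 30
91 = 3*30 + 1
30 = 30*1 + 0
gcd(25779379, 127979130) = 1.
Express as a combination:
1 = 91 − 3·30
1 = −3·394 + 13·91
1 = 13·879 − 29·394
1 = −29·16216 + 535·879
1 = 535·81959 − 2704·16216
1 = −2704·917765 + 30279·81959
1 = 30279·24861614 − 820237·917765
1 = −820237·25779379 + 850516·24861614
1 = 850516·127979130 − 4222301·25779379
So 1 = (850516)·127979130 + (-4222301)·25779379.

1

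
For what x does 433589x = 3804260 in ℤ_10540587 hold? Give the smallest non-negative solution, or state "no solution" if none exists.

First find gcd(433589, 10540587):
10540587 = 24·433589 + 134451
433589 = 3·134451 + 30236
134451 = 4·30236 + 13507
30236 = 2·13507 + 3222
13507 = 4·3222 + 619
3222 = 5·619 + 127
619 = 4·127 + 111
127 = 1·111 + 16
111 = 6·16 + 15
16 = 1·15 + 1
15 = 15·1 + 0
gcd = 1, so a unique solution mod 10540587 exists.
Back-substitute for the Bézout coefficients:
1 = 16 − 15
1 = −111 + 7·16
1 = 7·127 − 8·111
1 = −8·619 + 39·127
1 = 39·3222 − 203·619
1 = −203·13507 + 851·3222
1 = 851·30236 − 1905·13507
1 = −1905·134451 + 8471·30236
1 = 8471·433589 − 27318·134451
1 = −27318·10540587 + 664103·433589
So 433589·(664103) ≡ 1 (mod 10540587), giving 433589⁻¹ ≡ 664103.
x ≡ 433589⁻¹·3804260 ≡ 664103·3804260 ≡ 10424272 (mod 10540587).

10424272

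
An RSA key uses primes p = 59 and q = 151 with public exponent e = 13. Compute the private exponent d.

φ(n) = (p−1)(q−1) = 58·150 = 8700.
Need d with 13·d ≡ 1 (mod 8700). Apply the extended Euclidean algorithm:
8700 = 669×13 + 3
13 = 4×3 + 1
3 = 3×1 + 0
Back-substitute:
1 = 13 − 4·3
1 = −4·8700 + 2677·13
So 13·2677 ≡ 1 (mod 8700), hence d = 2677.

2677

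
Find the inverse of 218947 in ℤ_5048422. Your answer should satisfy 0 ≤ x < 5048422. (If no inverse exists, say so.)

Run Euclid on (5048422, 218947):
5048422 = 23*218947 + 12641
218947 = 17*12641 + 4050
12641 = 3*4050 + 491
4050 = 8*491 + 122
491 = 4*122 + 3
122 = 40*3 + 2
3 = 1*2 + 1
2 = 2*1 + 0
The gcd is 1. Working backward:
1 = 3 − 2
1 = −122 + 41·3
1 = 41·491 − 165·122
1 = −165·4050 + 1361·491
1 = 1361·12641 − 4248·4050
1 = −4248·218947 + 73577·12641
1 = 73577·5048422 − 1696519·218947
Thus 218947·(-1696519) ≡ 1 (mod 5048422); reducing, -1696519 mod 5048422 = 3351903.

3351903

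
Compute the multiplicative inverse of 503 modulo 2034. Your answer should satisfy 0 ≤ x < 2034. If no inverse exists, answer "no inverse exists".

Run Euclid on (2034, 503):
2034 = 4*503 + 22
503 = 22*22 + 19
22 = 1*19 + 3
19 = 6*3 + 1
3 = 3*1 + 0
gcd = 1, so the inverse exists. Back-substitute:
1 = 19 − 6·3
1 = −6·22 + 7·19
1 = 7·503 − 160·22
1 = −160·2034 + 647·503
So 503·647 ≡ 1 (mod 2034).

647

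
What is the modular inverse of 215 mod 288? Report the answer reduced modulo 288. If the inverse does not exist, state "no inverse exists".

Extended Euclidean algorithm:
288 = 1*215 + 73
215 = 2*73 + 69
73 = 1*69 + 4
69 = 17*4 + 1
4 = 4*1 + 0
Since gcd(215, 288) = 1, back-substitute to write 1 as a combination:
1 = 69 − 17·4
1 = −17·73 + 18·69
1 = 18·215 − 53·73
1 = −53·288 + 71·215
So 215·71 ≡ 1 (mod 288).

71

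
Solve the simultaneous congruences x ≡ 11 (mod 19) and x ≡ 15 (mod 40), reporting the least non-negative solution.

Write x = 11 + 19·k. Then 19·k ≡ 15 − 11 ≡ 4 (mod 40).
Need 19⁻¹ mod 40. Extended Euclid on (40, 19):
40 = 2·19 + 2
19 = 9·2 + 1
2 = 2·1 + 0
Back-substitute:
1 = 19 − 9·2
1 = −9·40 + 19·19
19⁻¹ ≡ 19 (mod 40), so k ≡ 19·4 ≡ 36 (mod 40).
x = 11 + 19·36 = 695.

695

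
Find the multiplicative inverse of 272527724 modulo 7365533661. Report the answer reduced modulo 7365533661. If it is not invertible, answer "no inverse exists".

1820730668

Extended Euclidean algorithm:
7365533661 = 27×272527724 + 7285113
272527724 = 37×7285113 + 2978543
7285113 = 2×2978543 + 1328027
2978543 = 2×1328027 + 322489
1328027 = 4×322489 + 38071
322489 = 8×38071 + 17921
38071 = 2×17921 + 2229
17921 = 8×2229 + 89
2229 = 25×89 + 4
89 = 22×4 + 1
4 = 4×1 + 0
gcd = 1, so the inverse exists. Back-substitute:
1 = 89 − 22·4
1 = −22·2229 + 551·89
1 = 551·17921 − 4430·2229
1 = −4430·38071 + 9411·17921
1 = 9411·322489 − 79718·38071
1 = −79718·1328027 + 328283·322489
1 = 328283·2978543 − 736284·1328027
1 = −736284·7285113 + 1800851·2978543
1 = 1800851·272527724 − 67367771·7285113
1 = −67367771·7365533661 + 1820730668·272527724
So 272527724·1820730668 ≡ 1 (mod 7365533661).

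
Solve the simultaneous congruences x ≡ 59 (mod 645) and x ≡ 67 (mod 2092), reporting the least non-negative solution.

Write x = 59 + 645·k. Then 645·k ≡ 67 − 59 ≡ 8 (mod 2092).
Need 645⁻¹ mod 2092. Extended Euclid on (2092, 645):
2092 = 3*645 + 157
645 = 4*157 + 17
157 = 9*17 + 4
17 = 4*4 + 1
4 = 4*1 + 0
Back-substitute:
1 = 17 − 4·4
1 = −4·157 + 37·17
1 = 37·645 − 152·157
1 = −152·2092 + 493·645
645⁻¹ ≡ 493 (mod 2092), so k ≡ 493·8 ≡ 1852 (mod 2092).
x = 59 + 645·1852 = 1194599.

1194599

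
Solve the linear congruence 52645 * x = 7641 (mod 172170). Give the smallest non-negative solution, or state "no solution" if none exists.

no solution

gcd(52645, 172170):
172170 = 3×52645 + 14235
52645 = 3×14235 + 9940
14235 = 1×9940 + 4295
9940 = 2×4295 + 1350
4295 = 3×1350 + 245
1350 = 5×245 + 125
245 = 1×125 + 120
125 = 1×120 + 5
120 = 24×5 + 0
gcd = 5, but 5 ∤ 7641, so the congruence has no solution.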